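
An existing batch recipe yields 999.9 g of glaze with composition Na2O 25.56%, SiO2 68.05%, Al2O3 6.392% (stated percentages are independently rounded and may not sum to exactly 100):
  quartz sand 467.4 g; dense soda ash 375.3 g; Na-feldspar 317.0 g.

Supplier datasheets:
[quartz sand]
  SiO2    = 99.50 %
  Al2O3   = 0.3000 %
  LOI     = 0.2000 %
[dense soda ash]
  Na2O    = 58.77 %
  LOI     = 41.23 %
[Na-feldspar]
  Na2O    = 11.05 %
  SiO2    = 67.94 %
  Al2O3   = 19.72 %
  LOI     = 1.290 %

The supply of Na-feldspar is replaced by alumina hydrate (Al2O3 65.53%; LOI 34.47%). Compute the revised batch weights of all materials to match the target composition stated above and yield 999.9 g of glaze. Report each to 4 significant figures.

Revised batch per 999.9 g glaze:
  quartz sand: 683.9 g
  dense soda ash: 434.9 g
  alumina hydrate: 94.40 g
Total batch = 1213 g; LOI loss = 213.2 g

In-progress results appear (rounded to four significant figures) between the steps. Exact precision is held at all times; a single rounding produces every reported figure; derived quantities are carried from the weighed amounts at 999.9 g of glass in exact precision (ignition loss, totals, the three compositions, yield, net glass mass) precisely as stated by the problem or the answer.
The oxide mass targets at 999.9 g glaze:
  Na2O: 25.56% × 999.9 = 255.6 g
  SiO2: 68.05% × 999.9 = 680.4 g
  Al2O3: 6.392% × 999.9 = 63.91 g
A balance pass over the oxides, using the reported weights, at the basis given (every target is met by its sum once rounding is allowed for):
  Na2O: 434.9·0.5877 = 255.6 g (target 255.6 g)
  SiO2: 683.9·0.9950 = 680.5 g (target 680.4 g)
  Al2O3: 683.9·0.003000 + 94.40·0.6553 = 63.91 g (target 63.91 g)
Mass balance on the glass: total batch − LOI = 1000 g (oxide target masses add up to 999.9 g; stated basis 999.9 g — gaps are rounding artifacts).
Batch total: Σ batch = 1213 g; the LOI term Σ batch·LOI equals 213.2 g; as yield: glass ÷ batch → 82.43%.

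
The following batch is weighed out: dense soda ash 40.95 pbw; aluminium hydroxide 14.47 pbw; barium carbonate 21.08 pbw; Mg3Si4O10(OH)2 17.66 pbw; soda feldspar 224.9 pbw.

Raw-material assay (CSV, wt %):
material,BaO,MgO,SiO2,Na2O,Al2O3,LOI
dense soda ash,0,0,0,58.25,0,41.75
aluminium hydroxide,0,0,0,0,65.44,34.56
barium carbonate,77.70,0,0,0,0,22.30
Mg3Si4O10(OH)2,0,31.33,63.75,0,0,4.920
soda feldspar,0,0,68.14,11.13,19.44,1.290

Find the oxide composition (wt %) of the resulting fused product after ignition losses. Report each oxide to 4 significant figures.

In-progress results appear (rounded to four significant figures) when written out — each numeric step holds full precision in every operation — each reported result sees exactly one rounding; all derived quantities (five oxide percentages, totals, the yield, net glass mass, ignition loss) are recomputed at full precision from the weighed amounts on 288.5 pbw of glass, as written in question or answer.
What the batch supplies per oxide:
  BaO: 21.08·0.7770 = 16.38 pbw
  MgO: 17.66·0.3133 = 5.533 pbw
  SiO2: 17.66·0.6375 + 224.9·0.6814 = 164.5 pbw
  Na2O: 40.95·0.5825 + 224.9·0.1113 = 48.88 pbw
  Al2O3: 14.47·0.6544 + 224.9·0.1944 = 53.19 pbw
LOI: 40.95·0.4175 + 14.47·0.3456 + 21.08·0.2230 + 17.66·0.04920 + 224.9·0.01290 = 30.57 pbw
The glass mass, total less LOI, = 319.1 − 30.57 = 288.5 pbw (the oxide masses sum to this)
percent by weight: oxide/glass ×100

Glass mass = 288.5 pbw (batch 319.1 − LOI 30.57).
Composition: BaO 5.678%, MgO 1.918%, SiO2 57.02%, Na2O 16.94%, Al2O3 18.44%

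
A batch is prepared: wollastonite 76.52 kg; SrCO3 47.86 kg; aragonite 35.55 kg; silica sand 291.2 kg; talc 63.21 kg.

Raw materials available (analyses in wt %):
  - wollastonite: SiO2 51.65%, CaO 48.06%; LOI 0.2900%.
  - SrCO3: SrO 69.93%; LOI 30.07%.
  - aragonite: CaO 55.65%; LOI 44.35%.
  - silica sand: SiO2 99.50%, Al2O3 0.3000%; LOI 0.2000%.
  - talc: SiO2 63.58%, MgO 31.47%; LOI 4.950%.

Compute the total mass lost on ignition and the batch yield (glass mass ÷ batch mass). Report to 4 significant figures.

LOI loss = 34.09 kg; glass = 480.2 kg; yield = 93.37%

Each numeric step runs at full precision end to end — in-progress results are displayed, rounded to four significant digits, alongside each step. Exactly one rounding lands on each reported result. Derived quantities (the yield, the totals, LOI, net glass mass, five oxide percentages) are re-derived using the weight values at 480.2 kg of glass at exact precision, as written in either problem or answer.
Per-material ignition loss:
  wollastonite: 76.52 × 0.002900 = 0.2219 kg
  SrCO3: 47.86 × 0.3007 = 14.39 kg
  aragonite: 35.55 × 0.4435 = 15.77 kg
  silica sand: 291.2 × 0.002000 = 0.5824 kg
  talc: 63.21 × 0.04950 = 3.129 kg
Total LOI = 34.09 kg
Glass = batch − LOI = 514.3 − 34.09 = 480.2 kg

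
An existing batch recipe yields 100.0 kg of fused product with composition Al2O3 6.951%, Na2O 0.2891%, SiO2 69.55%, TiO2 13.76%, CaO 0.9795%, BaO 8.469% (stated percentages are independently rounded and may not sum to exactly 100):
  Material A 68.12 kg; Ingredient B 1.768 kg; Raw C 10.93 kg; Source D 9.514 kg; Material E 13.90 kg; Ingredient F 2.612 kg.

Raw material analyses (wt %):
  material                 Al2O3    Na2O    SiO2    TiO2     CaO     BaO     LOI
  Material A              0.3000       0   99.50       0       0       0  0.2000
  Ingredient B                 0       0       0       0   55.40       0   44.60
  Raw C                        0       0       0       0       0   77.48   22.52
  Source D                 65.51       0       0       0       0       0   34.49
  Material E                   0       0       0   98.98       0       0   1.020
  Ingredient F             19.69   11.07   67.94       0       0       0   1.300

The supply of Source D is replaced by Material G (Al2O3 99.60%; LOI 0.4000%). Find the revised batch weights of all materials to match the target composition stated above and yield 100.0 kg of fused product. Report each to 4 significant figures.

Revised batch per 100.0 kg fused product:
  Material A: 68.12 kg
  Ingredient B: 1.768 kg
  Raw C: 10.93 kg
  Material G: 6.257 kg
  Material E: 13.90 kg
  Ingredient F: 2.612 kg
Total batch = 103.6 kg; LOI loss = 3.587 kg

Exact precision is held from start to finish; mid-chain values appear (rounded to four significant figures) at each printed step — a single rounding completes every reported value; derived quantities are computed using the weight values per 100.0 kg of glass in full precision (six oxide percentages, totals, ignition loss, yield, net glass mass) exactly as printed in the problem or answer text.
The oxide mass targets at 100.0 kg fused product:
  Al2O3: 6.951% × 100.0 = 6.951 kg
  Na2O: 0.2891% × 100.0 = 0.2891 kg
  SiO2: 69.55% × 100.0 = 69.55 kg
  TiO2: 13.76% × 100.0 = 13.76 kg
  CaO: 0.9795% × 100.0 = 0.9795 kg
  BaO: 8.469% × 100.0 = 8.469 kg
Checking each oxide sum applying the batch weights above, at the basis given (every target is met by its sum once rounding is allowed for):
  Al2O3: 68.12·0.003000 + 6.257·0.9960 + 2.612·0.1969 = 6.951 kg (target 6.951 kg)
  Na2O: 2.612·0.1107 = 0.2891 kg (target 0.2891 kg)
  SiO2: 68.12·0.9950 + 2.612·0.6794 = 69.55 kg (target 69.55 kg)
  TiO2: 13.90·0.9898 = 13.76 kg (target 13.76 kg)
  CaO: 1.768·0.5540 = 0.9795 kg (target 0.9795 kg)
  BaO: 10.93·0.7748 = 8.469 kg (target 8.469 kg)
The glass-mass cross-check: total charge less LOI = 100.0 kg (targets for the oxides total 100.0 kg; the stated basis being 100.0 kg — a pure rounding effect).
Total batch = Σ batch = 103.6 kg; the LOI term Σ batch·LOI equals 3.587 kg; the yield ratio, glass ÷ batch: 96.54%.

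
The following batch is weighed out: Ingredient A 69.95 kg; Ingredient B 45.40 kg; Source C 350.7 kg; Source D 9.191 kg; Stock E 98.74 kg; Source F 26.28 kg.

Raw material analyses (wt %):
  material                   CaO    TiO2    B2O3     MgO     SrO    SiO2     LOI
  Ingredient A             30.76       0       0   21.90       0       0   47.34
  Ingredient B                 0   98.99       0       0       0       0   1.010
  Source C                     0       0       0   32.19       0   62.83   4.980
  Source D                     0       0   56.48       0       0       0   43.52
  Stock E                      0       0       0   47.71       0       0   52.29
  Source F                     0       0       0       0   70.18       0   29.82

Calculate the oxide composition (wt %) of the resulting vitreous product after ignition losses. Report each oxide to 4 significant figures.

Glass mass = 485.8 kg (batch 600.3 − LOI 114.5).
Composition: CaO 4.430%, TiO2 9.252%, B2O3 1.069%, MgO 36.09%, SrO 3.797%, SiO2 45.36%

Working values are printed, rounded to 4 significant digits, in the printout; full precision is held throughout. Exactly one rounding goes into each reported value; all derived quantities (glass mass, six oxide percentages, LOI, totals, the yield) are carried in full float precision from the weighed amounts per 485.8 kg of glass precisely as stated by either problem or answer.
Oxide masses out of the charge:
  CaO: 69.95·0.3076 = 21.52 kg
  TiO2: 45.40·0.9899 = 44.94 kg
  B2O3: 9.191·0.5648 = 5.191 kg
  MgO: 69.95·0.2190 + 350.7·0.3219 + 98.74·0.4771 = 175.3 kg
  SrO: 26.28·0.7018 = 18.44 kg
  SiO2: 350.7·0.6283 = 220.3 kg
LOI: 69.95·0.4734 + 45.40·0.01010 + 350.7·0.04980 + 9.191·0.4352 + 98.74·0.5229 + 26.28·0.2982 = 114.5 kg
batch − LOI leaves glass = 600.3 − 114.5 = 485.8 kg (the oxide masses sum to this)
wt % = 100 × oxide mass / glass mass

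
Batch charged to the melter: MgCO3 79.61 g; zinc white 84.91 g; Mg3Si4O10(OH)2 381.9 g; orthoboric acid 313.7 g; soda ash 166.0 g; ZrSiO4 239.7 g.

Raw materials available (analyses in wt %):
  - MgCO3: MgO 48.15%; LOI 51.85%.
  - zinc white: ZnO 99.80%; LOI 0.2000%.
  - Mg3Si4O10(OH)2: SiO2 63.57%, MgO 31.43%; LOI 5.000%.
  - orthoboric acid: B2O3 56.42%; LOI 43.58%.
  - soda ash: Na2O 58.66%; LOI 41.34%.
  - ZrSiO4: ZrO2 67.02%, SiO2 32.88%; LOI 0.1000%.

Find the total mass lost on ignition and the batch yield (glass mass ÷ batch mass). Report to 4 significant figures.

LOI loss = 266.1 g; glass = 999.7 g; yield = 78.98%

All arithmetic runs at full float precision in all steps; in-progress results are displayed rounded to four significant figures alongside each step; every reported result includes exactly one rounding — all derived quantities are carried using the weight values per 999.7 g of glass at exact precision (glass mass, the yield, the totals, ignition loss, the six compositions), exactly as shown in the problem or the answer.
Ignition loss by material:
  MgCO3: 79.61 × 0.5185 = 41.28 g
  zinc white: 84.91 × 0.002000 = 0.1698 g
  Mg3Si4O10(OH)2: 381.9 × 0.05000 = 19.09 g
  orthoboric acid: 313.7 × 0.4358 = 136.7 g
  soda ash: 166.0 × 0.4134 = 68.62 g
  ZrSiO4: 239.7 × 0.001000 = 0.2397 g
Total LOI = 266.1 g
Glass = batch − LOI = 1266 − 266.1 = 999.7 g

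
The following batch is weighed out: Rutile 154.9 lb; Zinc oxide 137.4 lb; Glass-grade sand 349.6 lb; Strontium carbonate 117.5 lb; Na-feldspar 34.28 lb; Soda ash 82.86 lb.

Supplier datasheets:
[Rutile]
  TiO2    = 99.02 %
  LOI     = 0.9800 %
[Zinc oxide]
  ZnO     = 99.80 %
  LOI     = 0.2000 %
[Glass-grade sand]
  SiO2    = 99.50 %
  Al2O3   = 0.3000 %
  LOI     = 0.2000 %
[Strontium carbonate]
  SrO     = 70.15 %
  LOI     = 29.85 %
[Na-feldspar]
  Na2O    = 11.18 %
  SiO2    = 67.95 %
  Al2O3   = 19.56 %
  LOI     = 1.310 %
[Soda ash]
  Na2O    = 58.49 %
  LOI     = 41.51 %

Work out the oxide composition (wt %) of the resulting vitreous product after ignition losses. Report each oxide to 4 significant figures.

Glass mass = 804.1 lb (batch 876.5 − LOI 72.41).
Composition: Na2O 6.504%, ZnO 17.05%, SrO 10.25%, TiO2 19.07%, SiO2 46.15%, Al2O3 0.9643%

The whole derivation maintains full float precision end to end — intermediates are displayed rounded off to 4 significant figures between the steps. Every reported number sees exactly one rounding. All derived quantities are computed in exact precision (totals, ignition loss, the yield, net glass mass, six oxide percentages) from the weighed amounts on 804.1 lb of glass, as set out in the problem or answer text.
Delivered oxide masses:
  Na2O: 34.28·0.1118 + 82.86·0.5849 = 52.30 lb
  ZnO: 137.4·0.9980 = 137.1 lb
  SrO: 117.5·0.7015 = 82.43 lb
  TiO2: 154.9·0.9902 = 153.4 lb
  SiO2: 349.6·0.9950 + 34.28·0.6795 = 371.1 lb
  Al2O3: 349.6·0.003000 + 34.28·0.1956 = 7.754 lb
LOI: 154.9·0.009800 + 137.4·0.002000 + 349.6·0.002000 + 117.5·0.2985 + 34.28·0.01310 + 82.86·0.4151 = 72.41 lb
batch − LOI leaves glass = 876.5 − 72.41 = 804.1 lb (consistent with Σ oxide mass)
percent share: oxide ÷ glass, ×100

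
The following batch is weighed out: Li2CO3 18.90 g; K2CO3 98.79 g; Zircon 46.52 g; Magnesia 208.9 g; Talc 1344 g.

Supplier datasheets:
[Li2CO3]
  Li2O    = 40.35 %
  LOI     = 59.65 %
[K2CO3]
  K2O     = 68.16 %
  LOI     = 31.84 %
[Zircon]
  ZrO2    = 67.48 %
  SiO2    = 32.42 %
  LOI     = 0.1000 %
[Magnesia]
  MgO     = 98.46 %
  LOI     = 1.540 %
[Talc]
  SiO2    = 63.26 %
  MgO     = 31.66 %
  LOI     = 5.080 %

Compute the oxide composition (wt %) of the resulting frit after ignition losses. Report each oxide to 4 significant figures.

Glass mass = 1603 g (batch 1717 − LOI 114.3).
Composition: K2O 4.201%, ZrO2 1.959%, SiO2 53.99%, MgO 39.38%, Li2O 0.4758%

The working math holds full precision from first step to last. The intermediate values appear, rounded to four significant digits, on the page — each reported result sees exactly one rounding. All derived quantities (five oxide percentages, the yield, ignition loss, the totals, net glass mass) are rebuilt starting from the weights at 1603 g of glass at full float precision, precisely as stated by problem or answer.
Mass of each oxide from the mix:
  K2O: 98.79·0.6816 = 67.34 g
  ZrO2: 46.52·0.6748 = 31.39 g
  SiO2: 46.52·0.3242 + 1344·0.6326 = 865.3 g
  MgO: 208.9·0.9846 + 1344·0.3166 = 631.2 g
  Li2O: 18.90·0.4035 = 7.626 g
LOI: 18.90·0.5965 + 98.79·0.3184 + 46.52·0.001000 + 208.9·0.01540 + 1344·0.05080 = 114.3 g
Net of LOI, the glass mass = 1717 − 114.3 = 1603 g (= the summed oxide contributions)
wt % = 100 × oxide mass / glass mass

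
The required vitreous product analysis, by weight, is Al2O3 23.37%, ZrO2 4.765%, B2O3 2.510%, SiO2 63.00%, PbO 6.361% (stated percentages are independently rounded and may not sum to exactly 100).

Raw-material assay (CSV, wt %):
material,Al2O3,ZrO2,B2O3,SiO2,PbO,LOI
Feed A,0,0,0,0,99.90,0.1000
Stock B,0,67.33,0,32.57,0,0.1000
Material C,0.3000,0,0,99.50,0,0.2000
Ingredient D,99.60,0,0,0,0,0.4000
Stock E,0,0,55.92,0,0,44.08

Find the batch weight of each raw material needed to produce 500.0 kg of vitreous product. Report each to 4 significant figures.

Batch per 500.0 kg vitreous product:
  Feed A: 31.84 kg
  Stock B: 35.39 kg
  Material C: 305.0 kg
  Ingredient D: 116.4 kg
  Stock E: 22.44 kg
Total batch = 511.1 kg; LOI loss = 11.03 kg; yield = 97.84%

Intermediates are shown (rounded to four significant digits) when written out — the whole derivation holds full precision at each step. Every reported value receives exactly one rounding; derived quantities (ignition loss, yield, five oxide percentages, glass mass, totals) are rebuilt in full precision using the weight values for 500.0 kg of glass, precisely as stated by question or answer.
Target masses of each oxide per 500.0 kg vitreous product:
  Al2O3: 23.37% × 500.0 = 116.8 kg
  ZrO2: 4.765% × 500.0 = 23.82 kg
  B2O3: 2.510% × 500.0 = 12.55 kg
  SiO2: 63.00% × 500.0 = 315.0 kg
  PbO: 6.361% × 500.0 = 31.80 kg
Verifying the oxide balance using the reported weights, versus the basis set out (sums match the target masses once rounding is allowed for):
  Al2O3: 305.0·0.003000 + 116.4·0.9960 = 116.8 kg (target 116.8 kg)
  ZrO2: 35.39·0.6733 = 23.83 kg (target 23.82 kg)
  B2O3: 22.44·0.5592 = 12.55 kg (target 12.55 kg)
  SiO2: 35.39·0.3257 + 305.0·0.9950 = 315.0 kg (target 315.0 kg)
  PbO: 31.84·0.9990 = 31.81 kg (target 31.80 kg)
Glass-mass bookkeeping: the batch minus its LOI: 500.0 kg (the targets, summed, come to 500.0 kg; stated basis 500.0 kg — gaps are rounding artifacts).
Adding the batch up: Σ batch = 511.1 kg; Σ batch·LOI gives LOI loss = 11.03 kg; yield = glass ÷ total batch = 97.84%.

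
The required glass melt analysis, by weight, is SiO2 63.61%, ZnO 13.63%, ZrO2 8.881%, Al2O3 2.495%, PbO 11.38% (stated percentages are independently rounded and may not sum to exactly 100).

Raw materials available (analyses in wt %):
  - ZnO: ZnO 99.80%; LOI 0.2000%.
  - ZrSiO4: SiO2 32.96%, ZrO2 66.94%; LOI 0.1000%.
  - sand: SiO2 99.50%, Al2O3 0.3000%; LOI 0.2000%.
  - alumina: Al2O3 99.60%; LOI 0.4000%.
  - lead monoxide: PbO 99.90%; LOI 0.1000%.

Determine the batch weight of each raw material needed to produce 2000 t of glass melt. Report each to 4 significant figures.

Batch per 2000 t glass melt:
  ZnO: 273.1 t
  ZrSiO4: 265.3 t
  sand: 1191 t
  alumina: 46.51 t
  lead monoxide: 227.8 t
Total batch = 2004 t; LOI loss = 3.607 t; yield = 99.82%

Working values are printed (rounded to 4 significant figures) alongside each step — each numeric step maintains exact precision at each step — every reported value is rounded only once — all derived quantities are re-derived using the weight values for 2000 t of glass in full float precision (five oxide percentages, the totals, net glass mass, the yield, LOI) as given in problem or answer.
The oxide mass targets at 2000 t glass melt:
  SiO2: 63.61% × 2000 = 1272 t
  ZnO: 13.63% × 2000 = 272.6 t
  ZrO2: 8.881% × 2000 = 177.6 t
  Al2O3: 2.495% × 2000 = 49.90 t
  PbO: 11.38% × 2000 = 227.6 t
Verifying the oxide balance using the reported weights, under the basis named above (target by target, the sums agree given rounding of the digits):
  SiO2: 265.3·0.3296 + 1191·0.9950 = 1272 t (target 1272 t)
  ZnO: 273.1·0.9980 = 272.6 t (target 272.6 t)
  ZrO2: 265.3·0.6694 = 177.6 t (target 177.6 t)
  Al2O3: 1191·0.003000 + 46.51·0.9960 = 49.90 t (target 49.90 t)
  PbO: 227.8·0.9990 = 227.6 t (target 227.6 t)
The glass-mass cross-check: batch Σ − ignition loss = 2000 t (the Σ of target masses is 2000 t; basis as stated: 2000 t — differing by rounding only).
Adding the batch up: Σ batch = 2004 t; loss to ignition Σ batch·LOI = 3.607 t; yield: glass divided by total = 99.82%.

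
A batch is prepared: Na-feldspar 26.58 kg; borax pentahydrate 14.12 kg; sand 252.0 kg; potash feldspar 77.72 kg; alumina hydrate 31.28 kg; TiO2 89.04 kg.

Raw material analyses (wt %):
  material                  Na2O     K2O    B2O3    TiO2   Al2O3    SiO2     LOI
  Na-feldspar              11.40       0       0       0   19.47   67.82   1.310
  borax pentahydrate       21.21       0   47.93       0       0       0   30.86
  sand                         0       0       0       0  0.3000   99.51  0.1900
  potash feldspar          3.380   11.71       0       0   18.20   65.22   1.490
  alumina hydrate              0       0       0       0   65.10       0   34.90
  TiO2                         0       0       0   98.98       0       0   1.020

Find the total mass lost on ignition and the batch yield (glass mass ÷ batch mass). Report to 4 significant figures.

In-progress results are shown, rounded to four significant digits, as written. The working math keeps full precision from start to finish; every reported value includes exactly one rounding; the derived quantities (the totals, glass mass, LOI, six oxide percentages, the yield) are re-derived using the weight values per 472.6 kg of glass in exact precision exactly as shown in the question or the answer.
Material-by-material LOI:
  Na-feldspar: 26.58 × 0.01310 = 0.3482 kg
  borax pentahydrate: 14.12 × 0.3086 = 4.357 kg
  sand: 252.0 × 0.001900 = 0.4788 kg
  potash feldspar: 77.72 × 0.01490 = 1.158 kg
  alumina hydrate: 31.28 × 0.3490 = 10.92 kg
  TiO2: 89.04 × 0.01020 = 0.9082 kg
Total LOI = 18.17 kg
Glass = batch − LOI = 490.7 − 18.17 = 472.6 kg

LOI loss = 18.17 kg; glass = 472.6 kg; yield = 96.30%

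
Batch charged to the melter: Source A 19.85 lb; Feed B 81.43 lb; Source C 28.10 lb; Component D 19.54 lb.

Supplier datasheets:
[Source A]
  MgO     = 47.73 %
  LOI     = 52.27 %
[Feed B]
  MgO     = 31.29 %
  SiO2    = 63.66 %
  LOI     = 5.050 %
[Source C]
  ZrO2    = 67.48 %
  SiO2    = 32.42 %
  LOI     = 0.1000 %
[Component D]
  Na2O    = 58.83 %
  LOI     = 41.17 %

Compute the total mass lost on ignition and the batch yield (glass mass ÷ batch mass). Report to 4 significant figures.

LOI loss = 22.56 lb; glass = 126.4 lb; yield = 84.85%

In-progress results are printed (rounded to 4 significant digits) when written out. The whole derivation keeps full float precision at all times — a single rounding yields every reported value. All derived quantities are computed starting from the weights for 126.4 lb of glass at full float precision (net glass mass, the totals, yield, the four compositions, LOI), as set out in either problem or answer.
Each material's LOI contribution:
  Source A: 19.85 × 0.5227 = 10.38 lb
  Feed B: 81.43 × 0.05050 = 4.112 lb
  Source C: 28.10 × 0.001000 = 0.02810 lb
  Component D: 19.54 × 0.4117 = 8.045 lb
Total LOI = 22.56 lb
Glass = batch − LOI = 148.9 − 22.56 = 126.4 lb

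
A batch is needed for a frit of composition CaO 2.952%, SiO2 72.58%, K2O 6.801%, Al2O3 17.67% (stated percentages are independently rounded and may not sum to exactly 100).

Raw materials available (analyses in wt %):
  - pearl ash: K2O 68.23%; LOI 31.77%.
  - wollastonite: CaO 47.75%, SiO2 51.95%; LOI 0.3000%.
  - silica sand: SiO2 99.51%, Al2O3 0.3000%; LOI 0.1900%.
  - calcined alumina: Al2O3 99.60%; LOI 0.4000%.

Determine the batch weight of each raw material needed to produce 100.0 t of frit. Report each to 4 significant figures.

Mid-chain values appear, rounded to four significant digits, alongside each step — all internal work carries full precision at each step — exactly one rounding goes into every reported result; derived quantities (yield, net glass mass, four oxide percentages, ignition loss, totals) are re-derived from the weighed amounts at 100.0 t of glass at full float precision, as set out in either problem or answer.
Oxide-by-oxide targets in 100.0 t frit:
  CaO: 2.952% × 100.0 = 2.952 t
  SiO2: 72.58% × 100.0 = 72.58 t
  K2O: 6.801% × 100.0 = 6.801 t
  Al2O3: 17.67% × 100.0 = 17.67 t
Checking each oxide sum applying the batch weights above, per the basis as stated (summed amounts equal target values given rounding of the digits):
  CaO: 6.182·0.4775 = 2.952 t (target 2.952 t)
  SiO2: 6.182·0.5195 + 69.71·0.9951 = 72.58 t (target 72.58 t)
  K2O: 9.968·0.6823 = 6.801 t (target 6.801 t)
  Al2O3: 69.71·0.003000 + 17.53·0.9960 = 17.67 t (target 17.67 t)
The glass-mass cross-check: the batch minus its LOI: 100.0 t (oxide target masses add up to 100.0 t; against the stated basis, 100.0 t — any gap is answer rounding).
Summing the batch: Σ batch = 103.4 t; ignition loss, Σ(batch × LOI) = 3.388 t; yield = glass ÷ total batch = 96.72%.

Batch per 100.0 t frit:
  pearl ash: 9.968 t
  wollastonite: 6.182 t
  silica sand: 69.71 t
  calcined alumina: 17.53 t
Total batch = 103.4 t; LOI loss = 3.388 t; yield = 96.72%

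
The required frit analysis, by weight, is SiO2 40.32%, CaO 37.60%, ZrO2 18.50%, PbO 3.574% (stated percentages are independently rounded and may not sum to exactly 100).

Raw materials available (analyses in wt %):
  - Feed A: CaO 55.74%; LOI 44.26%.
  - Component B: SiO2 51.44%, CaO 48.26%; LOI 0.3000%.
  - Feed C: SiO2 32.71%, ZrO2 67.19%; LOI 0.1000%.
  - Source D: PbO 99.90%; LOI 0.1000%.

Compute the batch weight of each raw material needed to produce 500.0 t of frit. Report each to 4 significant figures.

Batch per 500.0 t frit:
  Feed A: 73.75 t
  Component B: 304.4 t
  Feed C: 137.7 t
  Source D: 17.89 t
Total batch = 533.7 t; LOI loss = 33.71 t; yield = 93.68%

Values along the way are shown with 4-significant-digit rounding at each printed step; all arithmetic keeps full float precision at every stage — each reported value includes exactly one rounding — the derived quantities are computed from the batch weights per 500.0 t of glass at full float precision (net glass mass, ignition loss, the four compositions, the yield, the totals) as written in the question or the answer.
Target masses of each oxide per 500.0 t frit:
  SiO2: 40.32% × 500.0 = 201.6 t
  CaO: 37.60% × 500.0 = 188.0 t
  ZrO2: 18.50% × 500.0 = 92.50 t
  PbO: 3.574% × 500.0 = 17.87 t
Checking each oxide sum applying the batch weights above, for the quoted basis mass (target by target, the sums agree modulo rounding of the values):
  SiO2: 304.4·0.5144 + 137.7·0.3271 = 201.6 t (target 201.6 t)
  CaO: 73.75·0.5574 + 304.4·0.4826 = 188.0 t (target 188.0 t)
  ZrO2: 137.7·0.6719 = 92.52 t (target 92.50 t)
  PbO: 17.89·0.9990 = 17.87 t (target 17.87 t)
The glass-mass cross-check: batch total minus LOI = 500.0 t (the Σ of target masses is 500.0 t; basis as stated: 500.0 t — rounding explains the deltas).
Batch grand total — Σ batch = 533.7 t; loss to ignition Σ batch·LOI = 33.71 t; yield, glass over the total, = 93.68%.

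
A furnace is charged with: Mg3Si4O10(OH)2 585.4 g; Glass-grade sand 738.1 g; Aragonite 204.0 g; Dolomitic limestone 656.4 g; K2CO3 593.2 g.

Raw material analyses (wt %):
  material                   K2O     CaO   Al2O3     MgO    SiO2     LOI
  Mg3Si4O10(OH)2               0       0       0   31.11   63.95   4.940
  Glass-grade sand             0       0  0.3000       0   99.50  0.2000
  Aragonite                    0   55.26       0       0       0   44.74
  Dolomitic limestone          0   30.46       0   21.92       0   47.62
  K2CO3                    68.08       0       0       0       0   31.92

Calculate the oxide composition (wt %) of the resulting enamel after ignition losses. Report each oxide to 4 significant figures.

Glass mass = 2154 g (batch 2777 − LOI 623.6).
Composition: K2O 18.75%, CaO 14.52%, Al2O3 0.1028%, MgO 15.14%, SiO2 51.49%

Mid-chain values are shown rounded to four significant digits within the worked lines. All internal work runs at full precision at each step. Exactly one rounding goes into each reported number; the derived quantities (the totals, ignition loss, the yield, glass mass, five oxide percentages) are rebuilt from the weighed amounts per 2154 g of glass at full float precision exactly as shown in either problem or answer.
Delivered oxide masses:
  K2O: 593.2·0.6808 = 403.9 g
  CaO: 204.0·0.5526 + 656.4·0.3046 = 312.7 g
  Al2O3: 738.1·0.003000 = 2.214 g
  MgO: 585.4·0.3111 + 656.4·0.2192 = 326.0 g
  SiO2: 585.4·0.6395 + 738.1·0.9950 = 1109 g
LOI: 585.4·0.04940 + 738.1·0.002000 + 204.0·0.4474 + 656.4·0.4762 + 593.2·0.3192 = 623.6 g
Glass mass = batch − LOI = 2777 − 623.6 = 2154 g (consistent with Σ oxide mass)
each wt % is 100 × oxide ÷ glass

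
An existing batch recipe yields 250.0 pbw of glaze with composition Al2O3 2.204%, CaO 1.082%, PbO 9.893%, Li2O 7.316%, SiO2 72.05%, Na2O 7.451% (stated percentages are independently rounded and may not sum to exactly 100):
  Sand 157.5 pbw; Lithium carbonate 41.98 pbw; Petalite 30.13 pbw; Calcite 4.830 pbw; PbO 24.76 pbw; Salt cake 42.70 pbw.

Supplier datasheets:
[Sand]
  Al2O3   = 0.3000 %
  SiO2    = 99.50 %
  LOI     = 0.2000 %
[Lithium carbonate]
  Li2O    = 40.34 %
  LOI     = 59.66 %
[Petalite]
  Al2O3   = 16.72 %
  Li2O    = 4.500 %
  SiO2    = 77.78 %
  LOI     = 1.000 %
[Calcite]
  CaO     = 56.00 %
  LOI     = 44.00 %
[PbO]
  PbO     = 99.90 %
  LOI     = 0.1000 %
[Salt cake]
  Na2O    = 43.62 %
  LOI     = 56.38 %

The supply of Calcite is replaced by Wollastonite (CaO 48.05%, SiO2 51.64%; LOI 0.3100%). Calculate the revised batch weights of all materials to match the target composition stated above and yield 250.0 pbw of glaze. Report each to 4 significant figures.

Values along the way appear rounded to 4 significant figures on the page — all internal work maintains full precision through every step; each reported figure is rounded a single time; all derived quantities, including ignition loss, the totals, six oxide percentages, glass mass, yield, are re-derived from the weighed amounts per 250.0 pbw of glass at exact precision precisely as stated by either problem or answer.
Oxide mass targets, per 250.0 pbw glaze:
  Al2O3: 2.204% × 250.0 = 5.510 pbw
  CaO: 1.082% × 250.0 = 2.705 pbw
  PbO: 9.893% × 250.0 = 24.73 pbw
  Li2O: 7.316% × 250.0 = 18.29 pbw
  SiO2: 72.05% × 250.0 = 180.1 pbw
  Na2O: 7.451% × 250.0 = 18.63 pbw
Per-oxide balance check given the weights on record, on the stated basis (delivered sums recover each target inside rounding margins):
  Al2O3: 154.5·0.003000 + 30.18·0.1672 = 5.510 pbw (target 5.510 pbw)
  CaO: 5.630·0.4805 = 2.705 pbw (target 2.705 pbw)
  PbO: 24.76·0.9990 = 24.74 pbw (target 24.73 pbw)
  Li2O: 41.97·0.4034 + 30.18·0.04500 = 18.29 pbw (target 18.29 pbw)
  SiO2: 154.5·0.9950 + 30.18·0.7778 + 5.630·0.5164 = 180.1 pbw (target 180.1 pbw)
  Na2O: 42.70·0.4362 = 18.63 pbw (target 18.63 pbw)
Glass-mass sanity pass: batch Σ − ignition loss = 250.0 pbw (the Σ of target masses is 250.0 pbw; the stated basis being 250.0 pbw — any gap is answer rounding).
Summing the batch: Σ batch = 299.7 pbw; LOI loss = Σ batch·LOI = 49.77 pbw; yield, glass over the total, = 83.40%.

Revised batch per 250.0 pbw glaze:
  Sand: 154.5 pbw
  Lithium carbonate: 41.97 pbw
  Petalite: 30.18 pbw
  Wollastonite: 5.630 pbw
  PbO: 24.76 pbw
  Salt cake: 42.70 pbw
Total batch = 299.7 pbw; LOI loss = 49.77 pbw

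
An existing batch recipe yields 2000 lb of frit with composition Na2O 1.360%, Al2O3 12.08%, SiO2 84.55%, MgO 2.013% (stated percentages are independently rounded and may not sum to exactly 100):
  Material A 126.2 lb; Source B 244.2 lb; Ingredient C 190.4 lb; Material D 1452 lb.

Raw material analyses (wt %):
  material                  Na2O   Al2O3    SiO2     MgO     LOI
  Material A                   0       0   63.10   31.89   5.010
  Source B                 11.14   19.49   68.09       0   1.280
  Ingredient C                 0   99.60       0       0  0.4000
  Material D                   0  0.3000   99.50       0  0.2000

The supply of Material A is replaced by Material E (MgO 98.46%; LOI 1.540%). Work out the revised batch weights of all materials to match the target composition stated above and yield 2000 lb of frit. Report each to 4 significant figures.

All arithmetic maintains exact precision throughout. Intermediates appear, with 4-significant-digit rounding, on the page; each reported result is rounded only once; all derived quantities, which include the yield, the totals, glass mass, the four compositions, LOI, are carried at full precision, exactly as shown in the question or the answer, from the weighed amounts per 2000 lb of glass.
Target oxide masses per 2000 lb frit:
  Na2O: 1.360% × 2000 = 27.20 lb
  Al2O3: 12.08% × 2000 = 241.6 lb
  SiO2: 84.55% × 2000 = 1691 lb
  MgO: 2.013% × 2000 = 40.26 lb
Mass-balance tally per oxide from the weights as reported, under the basis named above (delivered sums recover each target modulo rounding of the values):
  Na2O: 244.2·0.1114 = 27.20 lb (target 27.20 lb)
  Al2O3: 244.2·0.1949 + 190.2·0.9960 + 1532·0.003000 = 241.6 lb (target 241.6 lb)
  SiO2: 244.2·0.6809 + 1532·0.9950 = 1691 lb (target 1691 lb)
  MgO: 40.89·0.9846 = 40.26 lb (target 40.26 lb)
Glass-mass sanity pass: net batch after ignition = 2000 lb (the Σ of target masses is 2000 lb; versus the stated basis of 2000 lb — gaps are rounding artifacts).
Batch grand total — Σ batch = 2007 lb; the LOI term Σ batch·LOI equals 7.580 lb; glass ÷ batch gives a yield of 99.62%.

Revised batch per 2000 lb frit:
  Material E: 40.89 lb
  Source B: 244.2 lb
  Ingredient C: 190.2 lb
  Material D: 1532 lb
Total batch = 2007 lb; LOI loss = 7.580 lb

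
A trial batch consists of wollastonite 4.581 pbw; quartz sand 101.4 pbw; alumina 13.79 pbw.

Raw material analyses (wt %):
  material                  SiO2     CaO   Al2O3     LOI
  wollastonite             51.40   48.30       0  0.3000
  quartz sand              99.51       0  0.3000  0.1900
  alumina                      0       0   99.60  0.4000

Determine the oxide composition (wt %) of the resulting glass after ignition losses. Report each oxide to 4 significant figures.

Glass mass = 119.5 pbw (batch 119.8 − LOI 0.2616).
Composition: SiO2 86.40%, CaO 1.851%, Al2O3 11.75%

The whole derivation keeps exact precision in all steps — intermediates are displayed rounded to four significant digits within the worked lines — each reported value is rounded a single time; derived quantities (yield, three oxide percentages, net glass mass, LOI, the totals) are carried at full precision from the weighed amounts for 119.5 pbw of glass as written in problem or answer.
Oxide-by-oxide delivered mass:
  SiO2: 4.581·0.5140 + 101.4·0.9951 = 103.3 pbw
  CaO: 4.581·0.4830 = 2.213 pbw
  Al2O3: 101.4·0.003000 + 13.79·0.9960 = 14.04 pbw
LOI: 4.581·0.003000 + 101.4·0.001900 + 13.79·0.004000 = 0.2616 pbw
The glass mass, total less LOI, = 119.8 − 0.2616 = 119.5 pbw (consistent with Σ oxide mass)
wt %: oxide over glass, times 100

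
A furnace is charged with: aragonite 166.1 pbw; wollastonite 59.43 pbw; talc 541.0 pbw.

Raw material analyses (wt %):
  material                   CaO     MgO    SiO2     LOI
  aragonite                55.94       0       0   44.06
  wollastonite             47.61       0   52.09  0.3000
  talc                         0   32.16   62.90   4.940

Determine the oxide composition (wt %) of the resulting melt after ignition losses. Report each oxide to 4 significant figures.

Glass mass = 666.4 pbw (batch 766.5 − LOI 100.1).
Composition: CaO 18.19%, MgO 26.11%, SiO2 55.71%

The working math maintains exact precision in all steps — rounding to four significant digits applies to each mid-chain value as shown. Each reported figure is rounded just once — the derived quantities (net glass mass, yield, ignition loss, three oxide percentages, the totals) are computed starting from the weights at 666.4 pbw of glass at exact precision, as written in the problem or answer text.
Oxide-by-oxide delivered mass:
  CaO: 166.1·0.5594 + 59.43·0.4761 = 121.2 pbw
  MgO: 541.0·0.3216 = 174.0 pbw
  SiO2: 59.43·0.5209 + 541.0·0.6290 = 371.2 pbw
LOI: 166.1·0.4406 + 59.43·0.003000 + 541.0·0.04940 = 100.1 pbw
Glass mass = batch − LOI = 766.5 − 100.1 = 666.4 pbw (= Σ oxide masses)
oxide / glass × 100 gives the wt %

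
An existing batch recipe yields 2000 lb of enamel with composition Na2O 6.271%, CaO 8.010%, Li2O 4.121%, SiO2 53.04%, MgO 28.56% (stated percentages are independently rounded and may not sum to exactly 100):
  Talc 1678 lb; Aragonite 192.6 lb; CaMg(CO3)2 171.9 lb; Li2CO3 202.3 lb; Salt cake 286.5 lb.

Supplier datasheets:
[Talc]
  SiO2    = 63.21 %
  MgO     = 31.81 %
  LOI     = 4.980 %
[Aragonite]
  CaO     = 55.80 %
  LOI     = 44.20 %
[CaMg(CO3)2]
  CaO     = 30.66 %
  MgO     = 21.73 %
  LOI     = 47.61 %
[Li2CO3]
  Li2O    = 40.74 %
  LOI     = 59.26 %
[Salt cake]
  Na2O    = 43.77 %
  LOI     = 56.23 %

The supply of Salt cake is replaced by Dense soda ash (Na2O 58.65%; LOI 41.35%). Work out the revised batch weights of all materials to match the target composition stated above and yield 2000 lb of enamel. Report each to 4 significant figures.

Revised batch per 2000 lb enamel:
  Talc: 1678 lb
  Aragonite: 192.6 lb
  CaMg(CO3)2: 171.9 lb
  Li2CO3: 202.3 lb
  Dense soda ash: 213.8 lb
Total batch = 2459 lb; LOI loss = 458.8 lb

Each numeric step runs at full float precision end to end. Rounding to four significant figures applies to each mid-chain value as printed — every reported result is rounded just once; the derived quantities are rebuilt from the weighed amounts for 2000 lb of glass at exact precision (totals, the five compositions, yield, LOI, net glass mass), as set out in question or answer.
Oxide mass targets, per 2000 lb enamel:
  Na2O: 6.271% × 2000 = 125.4 lb
  CaO: 8.010% × 2000 = 160.2 lb
  Li2O: 4.121% × 2000 = 82.42 lb
  SiO2: 53.04% × 2000 = 1061 lb
  MgO: 28.56% × 2000 = 571.2 lb
Verifying the oxide balance using the reported weights, under the basis named above (target by target, the sums agree once rounding is allowed for):
  Na2O: 213.8·0.5865 = 125.4 lb (target 125.4 lb)
  CaO: 192.6·0.5580 + 171.9·0.3066 = 160.2 lb (target 160.2 lb)
  Li2O: 202.3·0.4074 = 82.42 lb (target 82.42 lb)
  SiO2: 1678·0.6321 = 1061 lb (target 1061 lb)
  MgO: 1678·0.3181 + 171.9·0.2173 = 571.1 lb (target 571.2 lb)
Auditing the glass mass value: total charge less LOI = 2000 lb (oxide target masses add up to 2000 lb; against the stated basis, 2000 lb — rounding explains the deltas).
Whole-batch sum: Σ batch = 2459 lb; ignition loss, Σ(batch × LOI) = 458.8 lb; as yield: glass ÷ batch → 81.34%.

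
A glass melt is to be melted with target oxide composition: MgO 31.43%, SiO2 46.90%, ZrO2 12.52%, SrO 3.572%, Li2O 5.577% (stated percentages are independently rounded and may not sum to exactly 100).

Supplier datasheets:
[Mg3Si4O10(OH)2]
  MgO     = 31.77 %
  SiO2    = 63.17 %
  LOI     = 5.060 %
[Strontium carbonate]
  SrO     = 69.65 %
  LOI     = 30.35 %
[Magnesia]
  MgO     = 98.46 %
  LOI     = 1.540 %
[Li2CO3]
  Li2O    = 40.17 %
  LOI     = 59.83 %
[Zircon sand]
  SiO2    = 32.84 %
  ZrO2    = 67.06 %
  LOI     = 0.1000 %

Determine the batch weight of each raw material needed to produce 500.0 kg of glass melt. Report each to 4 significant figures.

Batch per 500.0 kg glass melt:
  Mg3Si4O10(OH)2: 322.7 kg
  Strontium carbonate: 25.64 kg
  Magnesia: 55.49 kg
  Li2CO3: 69.42 kg
  Zircon sand: 93.35 kg
Total batch = 566.6 kg; LOI loss = 66.59 kg; yield = 88.25%

Mid-chain values are displayed with 4-significant-figure rounding in the working; all arithmetic holds full float precision at every stage; each reported number receives exactly one rounding — all derived quantities (totals, net glass mass, five oxide percentages, LOI, the yield) are re-derived in full precision starting from the weights on 500.0 kg of glass as they appear in the question or the answer.
Target masses of each oxide per 500.0 kg glass melt:
  MgO: 31.43% × 500.0 = 157.2 kg
  SiO2: 46.90% × 500.0 = 234.5 kg
  ZrO2: 12.52% × 500.0 = 62.60 kg
  SrO: 3.572% × 500.0 = 17.86 kg
  Li2O: 5.577% × 500.0 = 27.88 kg
A balance pass over the oxides, applying the batch weights above, under the basis named above (every target is met by its sum exact up to rounding of places):
  MgO: 322.7·0.3177 + 55.49·0.9846 = 157.2 kg (target 157.2 kg)
  SiO2: 322.7·0.6317 + 93.35·0.3284 = 234.5 kg (target 234.5 kg)
  ZrO2: 93.35·0.6706 = 62.60 kg (target 62.60 kg)
  SrO: 25.64·0.6965 = 17.86 kg (target 17.86 kg)
  Li2O: 69.42·0.4017 = 27.89 kg (target 27.88 kg)
Glass-mass closure: total charge less LOI = 500.0 kg (targets for the oxides total 500.0 kg; against the stated basis, 500.0 kg — gaps are rounding artifacts).
Batch total: Σ batch = 566.6 kg; ignition loss, Σ(batch × LOI) = 66.59 kg; yield = glass ÷ total batch = 88.25%.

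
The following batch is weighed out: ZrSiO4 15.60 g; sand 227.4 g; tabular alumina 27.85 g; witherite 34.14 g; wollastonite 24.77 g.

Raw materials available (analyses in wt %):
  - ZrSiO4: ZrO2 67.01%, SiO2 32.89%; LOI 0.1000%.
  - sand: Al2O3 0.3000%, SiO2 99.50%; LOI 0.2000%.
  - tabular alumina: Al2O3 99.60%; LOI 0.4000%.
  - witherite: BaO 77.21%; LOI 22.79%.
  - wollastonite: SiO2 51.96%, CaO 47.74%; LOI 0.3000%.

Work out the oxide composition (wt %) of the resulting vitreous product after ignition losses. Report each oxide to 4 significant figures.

Glass mass = 321.3 g (batch 329.8 − LOI 8.437).
Composition: BaO 8.203%, Al2O3 8.845%, ZrO2 3.253%, SiO2 76.02%, CaO 3.680%

In-progress results are shown rounded to 4 significant digits alongside each step. All arithmetic runs at full precision through every step; each reported value sees exactly one rounding; all derived quantities are recomputed starting from the weights at 321.3 g of glass at full float precision (yield, the five compositions, totals, net glass mass, LOI), precisely as stated by either problem or answer.
Mass of each oxide from the mix:
  BaO: 34.14·0.7721 = 26.36 g
  Al2O3: 227.4·0.003000 + 27.85·0.9960 = 28.42 g
  ZrO2: 15.60·0.6701 = 10.45 g
  SiO2: 15.60·0.3289 + 227.4·0.9950 + 24.77·0.5196 = 244.3 g
  CaO: 24.77·0.4774 = 11.83 g
LOI: 15.60·0.001000 + 227.4·0.002000 + 27.85·0.004000 + 34.14·0.2279 + 24.77·0.003000 = 8.437 g
Resulting glass, batch − LOI: 329.8 − 8.437 = 321.3 g (consistent with Σ oxide mass)
wt % = oxide mass / glass mass × 100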